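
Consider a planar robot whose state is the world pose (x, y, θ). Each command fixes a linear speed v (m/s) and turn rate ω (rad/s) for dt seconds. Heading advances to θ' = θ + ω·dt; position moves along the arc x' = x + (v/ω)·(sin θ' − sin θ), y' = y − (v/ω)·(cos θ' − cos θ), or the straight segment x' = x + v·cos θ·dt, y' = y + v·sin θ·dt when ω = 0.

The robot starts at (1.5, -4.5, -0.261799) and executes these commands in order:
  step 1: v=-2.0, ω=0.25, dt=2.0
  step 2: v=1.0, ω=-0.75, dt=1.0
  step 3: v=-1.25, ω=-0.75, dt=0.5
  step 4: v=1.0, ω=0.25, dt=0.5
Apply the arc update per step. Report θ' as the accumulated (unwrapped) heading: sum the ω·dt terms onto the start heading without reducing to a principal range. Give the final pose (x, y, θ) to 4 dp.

(-1.6268, -4.5533, -0.7618)

step 1: θ'=0.2382 (R=-8.0000) → pose (-2.4582, -4.4533, 0.2382)
step 2: θ'=-0.5118 (R=-1.3333) → pose (-1.4906, -4.5865, -0.5118)
step 3: θ'=-0.8868 (R=1.6667) → pose (-1.9661, -4.1865, -0.8868)
step 4: θ'=-0.7618 (R=4.0000) → pose (-1.6268, -4.5533, -0.7618)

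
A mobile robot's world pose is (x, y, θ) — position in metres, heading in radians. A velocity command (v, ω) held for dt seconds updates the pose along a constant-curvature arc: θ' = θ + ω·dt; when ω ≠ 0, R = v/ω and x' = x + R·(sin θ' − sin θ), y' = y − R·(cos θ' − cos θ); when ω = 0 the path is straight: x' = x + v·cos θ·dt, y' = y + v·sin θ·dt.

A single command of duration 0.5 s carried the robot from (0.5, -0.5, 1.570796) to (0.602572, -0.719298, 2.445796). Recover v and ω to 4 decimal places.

v = -0.5000, ω = 1.7500

Δθ = 2.445796 − 1.570796 = 0.875000
ω = Δθ/dt = 0.875000/0.5 = 1.7500
R = −Δy/(cos θ' − cos θ) = -0.2857
v = R·ω = -0.2857·1.7500 = -0.5000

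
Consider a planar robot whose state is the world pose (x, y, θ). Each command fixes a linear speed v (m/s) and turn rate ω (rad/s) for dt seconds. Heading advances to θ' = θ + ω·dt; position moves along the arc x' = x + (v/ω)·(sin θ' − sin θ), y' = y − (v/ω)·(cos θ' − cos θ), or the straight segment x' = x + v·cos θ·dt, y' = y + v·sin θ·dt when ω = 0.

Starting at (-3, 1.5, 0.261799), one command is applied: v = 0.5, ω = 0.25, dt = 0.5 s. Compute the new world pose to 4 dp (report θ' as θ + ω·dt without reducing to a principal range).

(-2.7632, 1.5796, 0.3868)

θ' = 0.2618 + 0.25·0.5 = 0.3868
R = v/ω = 0.5/0.25 = 2.0000
x' = -3 + 2.0000·(sin 0.3868 − sin 0.2618) = -2.7632
y' = 1.5 − 2.0000·(cos 0.3868 − cos 0.2618) = 1.5796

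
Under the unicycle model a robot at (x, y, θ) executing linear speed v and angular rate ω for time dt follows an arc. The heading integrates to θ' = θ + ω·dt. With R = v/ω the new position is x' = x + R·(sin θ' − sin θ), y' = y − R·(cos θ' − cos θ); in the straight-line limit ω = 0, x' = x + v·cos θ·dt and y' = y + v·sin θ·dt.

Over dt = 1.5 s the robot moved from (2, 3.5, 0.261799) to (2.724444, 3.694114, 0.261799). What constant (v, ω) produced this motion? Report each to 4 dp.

Δθ = 0.261799 − 0.261799 = 0.000000
ω = Δθ/dt = 0.000000/1.5 = 0.0000
ω = 0 → v = (Δx·cos θ + Δy·sin θ)/dt = 0.5000

v = 0.5000, ω = 0.0000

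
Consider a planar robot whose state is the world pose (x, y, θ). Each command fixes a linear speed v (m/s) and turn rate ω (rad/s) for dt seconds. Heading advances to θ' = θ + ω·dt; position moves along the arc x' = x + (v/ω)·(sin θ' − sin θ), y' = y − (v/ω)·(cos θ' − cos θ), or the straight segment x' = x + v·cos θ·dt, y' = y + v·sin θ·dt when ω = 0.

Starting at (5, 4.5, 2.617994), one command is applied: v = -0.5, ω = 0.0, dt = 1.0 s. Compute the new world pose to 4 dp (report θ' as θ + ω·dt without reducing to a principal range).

(5.4330, 4.2500, 2.6180)

θ' = 2.6180 + 0.0·1.0 = 2.6180
ω = 0 → straight: x' = 5 + -0.5·cos(2.6180)·1.0 = 5.4330
y' = 4.5 + -0.5·sin(2.6180)·1.0 = 4.2500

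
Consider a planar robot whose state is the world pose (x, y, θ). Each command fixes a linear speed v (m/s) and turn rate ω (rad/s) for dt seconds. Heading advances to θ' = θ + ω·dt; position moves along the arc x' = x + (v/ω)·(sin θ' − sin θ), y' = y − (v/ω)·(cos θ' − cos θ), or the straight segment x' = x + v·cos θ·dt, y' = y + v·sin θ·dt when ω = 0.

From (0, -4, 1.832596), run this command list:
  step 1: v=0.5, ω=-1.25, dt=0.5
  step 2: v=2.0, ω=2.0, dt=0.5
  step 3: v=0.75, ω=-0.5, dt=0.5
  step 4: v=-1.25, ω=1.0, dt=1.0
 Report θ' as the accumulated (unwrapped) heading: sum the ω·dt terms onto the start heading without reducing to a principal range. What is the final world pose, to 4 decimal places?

step 1: θ'=1.2076 (R=-0.4000) → pose (0.0125, -3.7544, 1.2076)
step 2: θ'=2.2076 (R=1.0000) → pose (-0.1183, -2.8045, 2.2076)
step 3: θ'=1.9576 (R=-1.5000) → pose (-0.3015, -2.4784, 1.9576)
step 4: θ'=2.9576 (R=-1.2500) → pose (0.6275, -3.2357, 2.9576)

(0.6275, -3.2357, 2.9576)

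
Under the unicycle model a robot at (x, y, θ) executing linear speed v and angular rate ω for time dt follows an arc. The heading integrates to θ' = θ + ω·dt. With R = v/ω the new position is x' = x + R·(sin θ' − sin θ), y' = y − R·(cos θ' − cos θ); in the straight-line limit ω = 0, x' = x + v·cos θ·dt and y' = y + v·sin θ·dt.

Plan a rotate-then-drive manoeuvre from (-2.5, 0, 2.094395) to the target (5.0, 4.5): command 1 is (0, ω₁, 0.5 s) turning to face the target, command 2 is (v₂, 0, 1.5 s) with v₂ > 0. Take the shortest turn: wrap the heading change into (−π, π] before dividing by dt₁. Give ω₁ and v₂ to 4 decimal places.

ω₁ = -3.1080, v₂ = 5.8310

heading to target = atan2(4.5−0, 5−-2.5) = 0.5404
Δθ = wrap(0.5404 − 2.0944) = -1.5540; ω₁ = Δθ/dt₁ = -3.1080
distance = √((5−-2.5)² + (4.5−0)²) = 8.7464; v₂ = distance/dt₂ = 5.8310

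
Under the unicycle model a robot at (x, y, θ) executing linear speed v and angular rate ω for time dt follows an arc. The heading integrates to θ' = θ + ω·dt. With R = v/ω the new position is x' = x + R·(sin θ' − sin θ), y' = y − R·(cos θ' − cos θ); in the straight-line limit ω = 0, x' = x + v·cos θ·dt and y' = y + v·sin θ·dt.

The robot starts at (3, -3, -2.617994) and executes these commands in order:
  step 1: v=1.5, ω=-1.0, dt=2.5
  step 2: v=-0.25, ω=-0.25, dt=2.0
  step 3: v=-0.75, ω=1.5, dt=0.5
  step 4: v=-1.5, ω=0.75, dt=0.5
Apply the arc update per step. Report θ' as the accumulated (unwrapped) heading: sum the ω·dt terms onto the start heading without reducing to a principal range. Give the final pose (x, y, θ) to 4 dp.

step 1: θ'=-5.1180 (R=-1.5000) → pose (0.8717, -1.1091, -5.1180)
step 2: θ'=-5.6180 (R=1.0000) → pose (0.5701, -1.5013, -5.6180)
step 3: θ'=-4.8680 (R=-0.5000) → pose (0.3847, -1.8172, -4.8680)
step 4: θ'=-4.4930 (R=-2.0000) → pose (0.4085, -2.5625, -4.4930)

(0.4085, -2.5625, -4.4930)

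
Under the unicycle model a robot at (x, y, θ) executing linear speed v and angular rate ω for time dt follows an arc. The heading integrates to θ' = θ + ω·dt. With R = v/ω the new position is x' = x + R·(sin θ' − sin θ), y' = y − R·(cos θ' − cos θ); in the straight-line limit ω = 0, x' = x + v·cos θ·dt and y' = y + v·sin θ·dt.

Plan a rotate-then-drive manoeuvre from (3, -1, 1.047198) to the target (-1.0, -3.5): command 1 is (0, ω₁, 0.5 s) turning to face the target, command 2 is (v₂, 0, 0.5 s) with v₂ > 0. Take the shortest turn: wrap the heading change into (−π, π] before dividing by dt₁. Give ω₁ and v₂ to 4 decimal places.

heading to target = atan2(-3.5−-1, -1−3) = -2.5830
Δθ = wrap(-2.5830 − 1.0472) = 2.6530; ω₁ = Δθ/dt₁ = 5.3060
distance = √((-1−3)² + (-3.5−-1)²) = 4.7170; v₂ = distance/dt₂ = 9.4340

ω₁ = 5.3060, v₂ = 9.4340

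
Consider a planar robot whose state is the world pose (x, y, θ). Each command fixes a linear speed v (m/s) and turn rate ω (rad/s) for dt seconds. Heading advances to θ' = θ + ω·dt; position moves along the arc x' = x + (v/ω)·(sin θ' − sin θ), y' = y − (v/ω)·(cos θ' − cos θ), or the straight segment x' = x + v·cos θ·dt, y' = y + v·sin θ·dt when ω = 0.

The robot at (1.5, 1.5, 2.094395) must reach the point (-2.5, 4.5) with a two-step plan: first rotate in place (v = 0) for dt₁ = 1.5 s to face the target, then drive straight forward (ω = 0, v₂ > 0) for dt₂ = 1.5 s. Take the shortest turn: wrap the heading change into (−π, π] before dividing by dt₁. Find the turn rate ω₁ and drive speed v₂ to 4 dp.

ω₁ = 0.2691, v₂ = 3.3333

heading to target = atan2(4.5−1.5, -2.5−1.5) = 2.4981
Δθ = wrap(2.4981 − 2.0944) = 0.4037; ω₁ = Δθ/dt₁ = 0.2691
distance = √((-2.5−1.5)² + (4.5−1.5)²) = 5.0000; v₂ = distance/dt₂ = 3.3333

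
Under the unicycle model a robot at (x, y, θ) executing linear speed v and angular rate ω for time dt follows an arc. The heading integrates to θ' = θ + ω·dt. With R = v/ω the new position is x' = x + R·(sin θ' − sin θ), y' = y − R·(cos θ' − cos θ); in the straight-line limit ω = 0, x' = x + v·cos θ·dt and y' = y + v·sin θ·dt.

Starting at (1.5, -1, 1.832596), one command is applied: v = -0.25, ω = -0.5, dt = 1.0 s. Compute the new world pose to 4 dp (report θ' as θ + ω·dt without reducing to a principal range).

θ' = 1.8326 + -0.5·1.0 = 1.3326
R = v/ω = -0.25/-0.5 = 0.5000
x' = 1.5 + 0.5000·(sin 1.3326 − sin 1.8326) = 1.5029
y' = -1 − 0.5000·(cos 1.3326 − cos 1.8326) = -1.2474

(1.5029, -1.2474, 1.3326)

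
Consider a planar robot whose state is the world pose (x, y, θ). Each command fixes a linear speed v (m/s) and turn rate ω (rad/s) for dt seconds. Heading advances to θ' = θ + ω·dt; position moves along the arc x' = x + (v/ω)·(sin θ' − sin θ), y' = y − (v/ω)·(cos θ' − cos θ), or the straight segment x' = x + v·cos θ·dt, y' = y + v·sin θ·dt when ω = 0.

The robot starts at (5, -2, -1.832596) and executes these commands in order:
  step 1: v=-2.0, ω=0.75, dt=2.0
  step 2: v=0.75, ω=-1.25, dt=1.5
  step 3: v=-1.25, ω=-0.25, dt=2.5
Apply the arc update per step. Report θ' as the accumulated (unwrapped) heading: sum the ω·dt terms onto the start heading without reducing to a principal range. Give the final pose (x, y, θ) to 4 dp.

step 1: θ'=-0.3326 (R=-2.6667) → pose (3.2949, 1.2107, -0.3326)
step 2: θ'=-2.2076 (R=-0.6000) → pose (3.5814, 0.2868, -2.2076)
step 3: θ'=-2.8326 (R=5.0000) → pose (6.0809, 2.0769, -2.8326)

(6.0809, 2.0769, -2.8326)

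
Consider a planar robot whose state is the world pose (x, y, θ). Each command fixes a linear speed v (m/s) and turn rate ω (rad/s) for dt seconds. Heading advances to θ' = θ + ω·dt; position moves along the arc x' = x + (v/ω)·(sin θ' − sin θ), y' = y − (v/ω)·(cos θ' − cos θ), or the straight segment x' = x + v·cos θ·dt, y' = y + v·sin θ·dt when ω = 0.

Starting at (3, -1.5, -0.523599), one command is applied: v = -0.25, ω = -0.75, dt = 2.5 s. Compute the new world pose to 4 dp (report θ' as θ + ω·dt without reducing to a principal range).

θ' = -0.5236 + -0.75·2.5 = -2.3986
R = v/ω = -0.25/-0.75 = 0.3333
x' = 3 + 0.3333·(sin -2.3986 − sin -0.5236) = 2.9412
y' = -1.5 − 0.3333·(cos -2.3986 − cos -0.5236) = -0.9658

(2.9412, -0.9658, -2.3986)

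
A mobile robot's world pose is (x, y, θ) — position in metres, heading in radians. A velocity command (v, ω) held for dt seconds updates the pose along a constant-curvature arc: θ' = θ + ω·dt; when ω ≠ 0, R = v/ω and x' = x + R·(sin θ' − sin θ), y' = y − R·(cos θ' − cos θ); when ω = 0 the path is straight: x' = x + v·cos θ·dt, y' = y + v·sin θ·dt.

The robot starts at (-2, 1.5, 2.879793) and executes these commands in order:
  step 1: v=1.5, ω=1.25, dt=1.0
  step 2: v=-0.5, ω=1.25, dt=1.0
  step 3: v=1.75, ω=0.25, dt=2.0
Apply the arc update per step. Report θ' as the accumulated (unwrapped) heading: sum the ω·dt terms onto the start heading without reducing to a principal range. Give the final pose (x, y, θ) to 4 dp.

(-0.5822, -0.6367, 5.8798)

step 1: θ'=4.1298 (R=1.2000) → pose (-3.3126, 1.0011, 4.1298)
step 2: θ'=5.3798 (R=-0.4000) → pose (-3.3325, 1.4688, 5.3798)
step 3: θ'=5.8798 (R=7.0000) → pose (-0.5822, -0.6367, 5.8798)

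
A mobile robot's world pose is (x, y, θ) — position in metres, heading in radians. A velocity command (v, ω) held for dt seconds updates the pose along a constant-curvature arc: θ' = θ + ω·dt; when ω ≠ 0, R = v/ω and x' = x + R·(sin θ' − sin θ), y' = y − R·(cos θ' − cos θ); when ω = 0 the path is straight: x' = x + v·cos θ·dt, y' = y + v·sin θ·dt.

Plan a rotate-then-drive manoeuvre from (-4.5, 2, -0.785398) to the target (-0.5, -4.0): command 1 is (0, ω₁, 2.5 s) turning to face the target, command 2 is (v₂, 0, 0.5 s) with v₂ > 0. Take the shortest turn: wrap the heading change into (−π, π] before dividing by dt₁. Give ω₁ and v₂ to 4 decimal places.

ω₁ = -0.0790, v₂ = 14.4222

heading to target = atan2(-4−2, -0.5−-4.5) = -0.9828
Δθ = wrap(-0.9828 − -0.7854) = -0.1974; ω₁ = Δθ/dt₁ = -0.0790
distance = √((-0.5−-4.5)² + (-4−2)²) = 7.2111; v₂ = distance/dt₂ = 14.4222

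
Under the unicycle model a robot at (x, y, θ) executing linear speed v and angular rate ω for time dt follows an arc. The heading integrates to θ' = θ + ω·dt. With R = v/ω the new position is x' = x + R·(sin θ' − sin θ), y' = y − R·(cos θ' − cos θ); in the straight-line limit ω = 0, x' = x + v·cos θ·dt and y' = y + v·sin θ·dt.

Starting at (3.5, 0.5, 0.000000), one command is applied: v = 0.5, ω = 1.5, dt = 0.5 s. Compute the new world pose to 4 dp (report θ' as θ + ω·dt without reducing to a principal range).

(3.7272, 0.5894, 0.7500)

θ' = 0.0000 + 1.5·0.5 = 0.7500
R = v/ω = 0.5/1.5 = 0.3333
x' = 3.5 + 0.3333·(sin 0.7500 − sin 0.0000) = 3.7272
y' = 0.5 − 0.3333·(cos 0.7500 − cos 0.0000) = 0.5894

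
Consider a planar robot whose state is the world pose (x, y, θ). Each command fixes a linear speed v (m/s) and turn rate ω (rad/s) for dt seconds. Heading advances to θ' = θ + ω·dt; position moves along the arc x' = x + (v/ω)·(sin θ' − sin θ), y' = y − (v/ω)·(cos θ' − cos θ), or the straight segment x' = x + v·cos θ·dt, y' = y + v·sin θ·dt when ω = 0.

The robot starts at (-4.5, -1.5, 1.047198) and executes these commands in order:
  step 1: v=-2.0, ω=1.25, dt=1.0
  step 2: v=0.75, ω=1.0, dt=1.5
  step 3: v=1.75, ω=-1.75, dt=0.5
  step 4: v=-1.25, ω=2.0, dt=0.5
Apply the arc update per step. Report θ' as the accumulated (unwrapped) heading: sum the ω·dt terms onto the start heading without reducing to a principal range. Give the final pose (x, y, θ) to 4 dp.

(-5.5798, -3.2837, 3.9222)

step 1: θ'=2.2972 (R=-1.6000) → pose (-4.3105, -3.3627, 2.2972)
step 2: θ'=3.7972 (R=0.7500) → pose (-5.3284, -3.2663, 3.7972)
step 3: θ'=2.9222 (R=-1.0000) → pose (-6.1557, -3.4497, 2.9222)
step 4: θ'=3.9222 (R=-0.6250) → pose (-5.5798, -3.2837, 3.9222)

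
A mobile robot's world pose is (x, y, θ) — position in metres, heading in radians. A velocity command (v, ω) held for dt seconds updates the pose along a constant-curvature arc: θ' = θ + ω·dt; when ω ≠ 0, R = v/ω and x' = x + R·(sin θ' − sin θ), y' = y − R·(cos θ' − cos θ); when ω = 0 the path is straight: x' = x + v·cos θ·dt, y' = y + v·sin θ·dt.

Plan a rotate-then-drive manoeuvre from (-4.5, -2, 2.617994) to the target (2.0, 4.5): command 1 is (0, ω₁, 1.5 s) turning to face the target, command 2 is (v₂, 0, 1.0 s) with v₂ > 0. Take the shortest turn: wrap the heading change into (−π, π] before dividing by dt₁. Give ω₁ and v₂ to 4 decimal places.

ω₁ = -1.2217, v₂ = 9.1924

heading to target = atan2(4.5−-2, 2−-4.5) = 0.7854
Δθ = wrap(0.7854 − 2.6180) = -1.8326; ω₁ = Δθ/dt₁ = -1.2217
distance = √((2−-4.5)² + (4.5−-2)²) = 9.1924; v₂ = distance/dt₂ = 9.1924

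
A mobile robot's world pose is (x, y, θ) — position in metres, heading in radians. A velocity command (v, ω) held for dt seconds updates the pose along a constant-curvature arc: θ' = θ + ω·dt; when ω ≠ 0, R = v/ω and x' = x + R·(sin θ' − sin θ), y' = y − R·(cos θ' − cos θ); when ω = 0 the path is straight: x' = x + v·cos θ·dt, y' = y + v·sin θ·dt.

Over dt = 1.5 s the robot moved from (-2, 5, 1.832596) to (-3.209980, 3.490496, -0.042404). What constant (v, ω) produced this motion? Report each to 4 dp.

Δθ = -0.042404 − 1.832596 = -1.875000
ω = Δθ/dt = -1.875000/1.5 = -1.2500
R = −Δy/(cos θ' − cos θ) = 1.2000
v = R·ω = 1.2000·-1.2500 = -1.5000

v = -1.5000, ω = -1.2500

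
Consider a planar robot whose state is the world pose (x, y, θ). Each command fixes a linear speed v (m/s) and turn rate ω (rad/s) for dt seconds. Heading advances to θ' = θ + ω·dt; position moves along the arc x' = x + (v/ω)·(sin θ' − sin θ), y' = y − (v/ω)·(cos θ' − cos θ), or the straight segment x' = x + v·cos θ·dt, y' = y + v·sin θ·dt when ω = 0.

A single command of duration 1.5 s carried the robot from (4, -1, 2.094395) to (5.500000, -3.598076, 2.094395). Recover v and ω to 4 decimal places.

v = -2.0000, ω = 0.0000

Δθ = 2.094395 − 2.094395 = 0.000000
ω = Δθ/dt = 0.000000/1.5 = 0.0000
ω = 0 → v = (Δx·cos θ + Δy·sin θ)/dt = -2.0000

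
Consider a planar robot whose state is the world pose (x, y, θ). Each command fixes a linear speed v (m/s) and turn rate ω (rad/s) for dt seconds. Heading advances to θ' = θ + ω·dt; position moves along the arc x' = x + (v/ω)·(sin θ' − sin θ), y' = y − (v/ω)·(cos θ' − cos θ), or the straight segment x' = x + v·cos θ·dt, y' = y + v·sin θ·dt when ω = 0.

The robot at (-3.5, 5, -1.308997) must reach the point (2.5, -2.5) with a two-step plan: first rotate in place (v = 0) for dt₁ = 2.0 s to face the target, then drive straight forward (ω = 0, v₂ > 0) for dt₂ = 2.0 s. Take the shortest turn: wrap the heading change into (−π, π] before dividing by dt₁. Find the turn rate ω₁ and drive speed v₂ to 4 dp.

ω₁ = 0.2065, v₂ = 4.8023

heading to target = atan2(-2.5−5, 2.5−-3.5) = -0.8961
Δθ = wrap(-0.8961 − -1.3090) = 0.4129; ω₁ = Δθ/dt₁ = 0.2065
distance = √((2.5−-3.5)² + (-2.5−5)²) = 9.6047; v₂ = distance/dt₂ = 4.8023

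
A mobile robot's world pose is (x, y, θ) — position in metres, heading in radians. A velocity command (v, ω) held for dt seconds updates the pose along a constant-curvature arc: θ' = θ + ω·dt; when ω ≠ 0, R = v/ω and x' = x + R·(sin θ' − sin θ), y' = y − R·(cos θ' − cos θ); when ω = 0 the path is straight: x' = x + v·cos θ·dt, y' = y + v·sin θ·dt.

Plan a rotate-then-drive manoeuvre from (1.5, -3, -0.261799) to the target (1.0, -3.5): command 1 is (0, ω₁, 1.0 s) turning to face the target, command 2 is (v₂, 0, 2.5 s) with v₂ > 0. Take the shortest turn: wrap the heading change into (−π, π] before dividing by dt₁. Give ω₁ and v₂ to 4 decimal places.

ω₁ = -2.0944, v₂ = 0.2828

heading to target = atan2(-3.5−-3, 1−1.5) = -2.3562
Δθ = wrap(-2.3562 − -0.2618) = -2.0944; ω₁ = Δθ/dt₁ = -2.0944
distance = √((1−1.5)² + (-3.5−-3)²) = 0.7071; v₂ = distance/dt₂ = 0.2828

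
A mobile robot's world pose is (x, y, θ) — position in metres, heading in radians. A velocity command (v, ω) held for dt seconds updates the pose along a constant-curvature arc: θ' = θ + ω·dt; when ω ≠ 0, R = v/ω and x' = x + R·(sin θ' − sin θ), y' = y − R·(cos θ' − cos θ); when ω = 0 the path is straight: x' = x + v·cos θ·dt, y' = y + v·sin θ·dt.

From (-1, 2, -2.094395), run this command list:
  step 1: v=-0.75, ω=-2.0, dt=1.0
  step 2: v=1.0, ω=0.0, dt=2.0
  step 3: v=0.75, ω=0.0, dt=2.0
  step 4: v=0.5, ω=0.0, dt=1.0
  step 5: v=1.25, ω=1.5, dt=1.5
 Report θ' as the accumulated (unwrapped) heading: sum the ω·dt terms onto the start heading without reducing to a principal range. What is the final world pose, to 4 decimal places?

step 1: θ'=-4.0944 (R=0.3750) → pose (-0.3696, 2.0298, -4.0944)
step 2: θ'=-4.0944 (straight) → pose (-1.5284, 3.6599, -4.0944)
step 3: θ'=-4.0944 (straight) → pose (-2.3975, 4.8824, -4.0944)
step 4: θ'=-4.0944 (straight) → pose (-2.6872, 5.2899, -4.0944)
step 5: θ'=-1.8444 (R=0.8333) → pose (-4.1687, 5.0323, -1.8444)

(-4.1687, 5.0323, -1.8444)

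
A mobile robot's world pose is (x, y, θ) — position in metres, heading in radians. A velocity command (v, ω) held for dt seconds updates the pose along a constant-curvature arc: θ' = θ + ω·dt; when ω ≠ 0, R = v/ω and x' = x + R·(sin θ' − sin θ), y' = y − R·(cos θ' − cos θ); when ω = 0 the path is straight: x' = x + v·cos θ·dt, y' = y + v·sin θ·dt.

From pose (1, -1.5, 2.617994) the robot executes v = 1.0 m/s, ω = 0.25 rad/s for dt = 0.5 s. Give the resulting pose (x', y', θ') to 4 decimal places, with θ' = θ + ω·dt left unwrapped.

(0.5525, -1.2777, 2.7430)

θ' = 2.6180 + 0.25·0.5 = 2.7430
R = v/ω = 1.0/0.25 = 4.0000
x' = 1 + 4.0000·(sin 2.7430 − sin 2.6180) = 0.5525
y' = -1.5 − 4.0000·(cos 2.7430 − cos 2.6180) = -1.2777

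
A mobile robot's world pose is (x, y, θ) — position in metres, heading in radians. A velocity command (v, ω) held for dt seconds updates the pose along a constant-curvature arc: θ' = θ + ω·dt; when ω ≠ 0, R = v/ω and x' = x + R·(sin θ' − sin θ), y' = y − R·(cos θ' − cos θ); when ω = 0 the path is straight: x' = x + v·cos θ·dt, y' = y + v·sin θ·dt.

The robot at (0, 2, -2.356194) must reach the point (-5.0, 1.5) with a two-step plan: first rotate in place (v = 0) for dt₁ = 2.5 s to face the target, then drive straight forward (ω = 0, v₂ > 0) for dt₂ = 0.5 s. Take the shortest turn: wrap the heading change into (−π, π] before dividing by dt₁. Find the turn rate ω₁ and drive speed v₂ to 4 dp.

ω₁ = -0.2743, v₂ = 10.0499

heading to target = atan2(1.5−2, -5−0) = -3.0419
Δθ = wrap(-3.0419 − -2.3562) = -0.6857; ω₁ = Δθ/dt₁ = -0.2743
distance = √((-5−0)² + (1.5−2)²) = 5.0249; v₂ = distance/dt₂ = 10.0499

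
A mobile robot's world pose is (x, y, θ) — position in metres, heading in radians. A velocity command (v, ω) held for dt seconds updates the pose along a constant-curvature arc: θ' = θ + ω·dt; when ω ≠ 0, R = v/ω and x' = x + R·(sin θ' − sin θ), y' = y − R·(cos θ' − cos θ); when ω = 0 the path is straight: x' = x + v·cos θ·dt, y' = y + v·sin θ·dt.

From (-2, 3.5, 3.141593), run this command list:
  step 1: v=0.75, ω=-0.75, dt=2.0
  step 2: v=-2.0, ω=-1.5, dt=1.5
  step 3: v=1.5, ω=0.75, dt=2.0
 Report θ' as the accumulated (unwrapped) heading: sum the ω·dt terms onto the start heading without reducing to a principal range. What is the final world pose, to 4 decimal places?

step 1: θ'=1.6416 (R=-1.0000) → pose (-2.9975, 4.4293, 1.6416)
step 2: θ'=-0.6084 (R=1.3333) → pose (-5.0896, 3.2409, -0.6084)
step 3: θ'=0.8916 (R=2.0000) → pose (-2.3903, 3.6256, 0.8916)

(-2.3903, 3.6256, 0.8916)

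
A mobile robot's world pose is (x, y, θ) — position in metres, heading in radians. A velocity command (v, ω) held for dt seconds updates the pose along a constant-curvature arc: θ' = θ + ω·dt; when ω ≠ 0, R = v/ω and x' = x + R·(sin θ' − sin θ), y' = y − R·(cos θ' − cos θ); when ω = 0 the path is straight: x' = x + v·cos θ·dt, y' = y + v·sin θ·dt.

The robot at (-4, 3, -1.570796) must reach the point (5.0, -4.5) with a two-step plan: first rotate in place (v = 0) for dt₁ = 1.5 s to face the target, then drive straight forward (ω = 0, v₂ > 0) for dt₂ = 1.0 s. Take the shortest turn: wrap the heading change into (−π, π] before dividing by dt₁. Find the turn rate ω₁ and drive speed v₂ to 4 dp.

ω₁ = 0.5840, v₂ = 11.7154

heading to target = atan2(-4.5−3, 5−-4) = -0.6947
Δθ = wrap(-0.6947 − -1.5708) = 0.8761; ω₁ = Δθ/dt₁ = 0.5840
distance = √((5−-4)² + (-4.5−3)²) = 11.7154; v₂ = distance/dt₂ = 11.7154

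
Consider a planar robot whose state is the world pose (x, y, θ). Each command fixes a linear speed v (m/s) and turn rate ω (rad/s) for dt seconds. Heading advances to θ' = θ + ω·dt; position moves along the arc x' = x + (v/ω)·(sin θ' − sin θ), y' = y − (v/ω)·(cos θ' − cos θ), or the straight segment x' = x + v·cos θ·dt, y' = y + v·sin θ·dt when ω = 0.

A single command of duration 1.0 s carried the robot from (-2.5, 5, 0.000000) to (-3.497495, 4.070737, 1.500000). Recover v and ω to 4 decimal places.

Δθ = 1.500000 − 0.000000 = 1.500000
ω = Δθ/dt = 1.500000/1.0 = 1.5000
R = Δx/(sin θ' − sin θ) = -1.0000
v = R·ω = -1.0000·1.5000 = -1.5000

v = -1.5000, ω = 1.5000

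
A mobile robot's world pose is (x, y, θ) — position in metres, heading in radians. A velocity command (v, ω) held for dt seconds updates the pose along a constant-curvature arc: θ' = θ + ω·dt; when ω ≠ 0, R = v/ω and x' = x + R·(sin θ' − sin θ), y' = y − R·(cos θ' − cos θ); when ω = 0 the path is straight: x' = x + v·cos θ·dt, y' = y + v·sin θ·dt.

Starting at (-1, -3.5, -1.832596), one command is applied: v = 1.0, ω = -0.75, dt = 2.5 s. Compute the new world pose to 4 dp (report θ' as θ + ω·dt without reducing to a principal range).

(-3.0029, -4.2803, -3.7076)

θ' = -1.8326 + -0.75·2.5 = -3.7076
R = v/ω = 1.0/-0.75 = -1.3333
x' = -1 + -1.3333·(sin -3.7076 − sin -1.8326) = -3.0029
y' = -3.5 − -1.3333·(cos -3.7076 − cos -1.8326) = -4.2803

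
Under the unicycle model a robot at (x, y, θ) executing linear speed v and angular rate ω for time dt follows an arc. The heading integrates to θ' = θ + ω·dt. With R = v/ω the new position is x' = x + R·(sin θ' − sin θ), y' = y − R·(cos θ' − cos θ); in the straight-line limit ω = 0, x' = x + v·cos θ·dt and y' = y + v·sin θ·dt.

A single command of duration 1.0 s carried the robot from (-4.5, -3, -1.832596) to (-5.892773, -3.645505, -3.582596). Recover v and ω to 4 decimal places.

v = 1.7500, ω = -1.7500

Δθ = -3.582596 − -1.832596 = -1.750000
ω = Δθ/dt = -1.750000/1.0 = -1.7500
R = Δx/(sin θ' − sin θ) = -1.0000
v = R·ω = -1.0000·-1.7500 = 1.7500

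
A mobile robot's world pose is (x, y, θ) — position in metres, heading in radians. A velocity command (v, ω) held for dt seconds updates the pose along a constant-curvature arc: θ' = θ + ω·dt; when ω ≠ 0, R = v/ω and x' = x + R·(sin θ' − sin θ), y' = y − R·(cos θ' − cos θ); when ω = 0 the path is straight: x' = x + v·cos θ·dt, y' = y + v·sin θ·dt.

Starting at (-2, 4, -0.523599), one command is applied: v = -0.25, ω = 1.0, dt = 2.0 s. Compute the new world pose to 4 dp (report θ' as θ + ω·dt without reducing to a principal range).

θ' = -0.5236 + 1.0·2.0 = 1.4764
R = v/ω = -0.25/1.0 = -0.2500
x' = -2 + -0.2500·(sin 1.4764 − sin -0.5236) = -2.3739
y' = 4 − -0.2500·(cos 1.4764 − cos -0.5236) = 3.8071

(-2.3739, 3.8071, 1.4764)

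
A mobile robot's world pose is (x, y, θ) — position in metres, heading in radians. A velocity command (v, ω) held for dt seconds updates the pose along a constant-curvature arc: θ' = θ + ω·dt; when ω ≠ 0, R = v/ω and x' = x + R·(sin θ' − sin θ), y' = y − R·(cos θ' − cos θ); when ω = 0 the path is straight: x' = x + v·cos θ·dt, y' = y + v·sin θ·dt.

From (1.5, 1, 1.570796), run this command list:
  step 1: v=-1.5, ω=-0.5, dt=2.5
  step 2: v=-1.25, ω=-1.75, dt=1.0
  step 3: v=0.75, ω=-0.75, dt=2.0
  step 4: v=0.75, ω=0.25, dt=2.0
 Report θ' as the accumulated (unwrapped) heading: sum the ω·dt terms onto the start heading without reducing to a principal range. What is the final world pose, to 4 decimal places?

step 1: θ'=0.3208 (R=3.0000) → pose (-0.5540, -1.8470, 0.3208)
step 2: θ'=-1.4292 (R=0.7143) → pose (-1.4864, -1.2699, -1.4292)
step 3: θ'=-2.9292 (R=-1.0000) → pose (-2.2656, -2.3886, -2.9292)
step 4: θ'=-2.4292 (R=3.0000) → pose (-3.5941, -3.0507, -2.4292)

(-3.5941, -3.0507, -2.4292)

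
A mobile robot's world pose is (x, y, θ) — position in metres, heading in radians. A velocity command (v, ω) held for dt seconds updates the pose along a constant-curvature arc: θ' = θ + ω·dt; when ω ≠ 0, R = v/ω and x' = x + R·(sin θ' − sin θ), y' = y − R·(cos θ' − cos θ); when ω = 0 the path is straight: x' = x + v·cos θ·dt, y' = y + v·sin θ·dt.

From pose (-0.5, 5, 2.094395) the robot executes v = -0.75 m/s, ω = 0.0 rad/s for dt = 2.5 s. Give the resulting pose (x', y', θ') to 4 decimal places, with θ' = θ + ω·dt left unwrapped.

(0.4375, 3.3762, 2.0944)

θ' = 2.0944 + 0.0·2.5 = 2.0944
ω = 0 → straight: x' = -0.5 + -0.75·cos(2.0944)·2.5 = 0.4375
y' = 5 + -0.75·sin(2.0944)·2.5 = 3.3762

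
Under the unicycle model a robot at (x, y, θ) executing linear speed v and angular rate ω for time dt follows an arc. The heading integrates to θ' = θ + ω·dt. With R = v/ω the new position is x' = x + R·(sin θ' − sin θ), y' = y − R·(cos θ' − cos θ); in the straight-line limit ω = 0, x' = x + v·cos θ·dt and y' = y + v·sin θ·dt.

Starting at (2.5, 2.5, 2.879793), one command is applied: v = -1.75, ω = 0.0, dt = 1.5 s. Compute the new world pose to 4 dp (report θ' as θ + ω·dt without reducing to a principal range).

θ' = 2.8798 + 0.0·1.5 = 2.8798
ω = 0 → straight: x' = 2.5 + -1.75·cos(2.8798)·1.5 = 5.0356
y' = 2.5 + -1.75·sin(2.8798)·1.5 = 1.8206

(5.0356, 1.8206, 2.8798)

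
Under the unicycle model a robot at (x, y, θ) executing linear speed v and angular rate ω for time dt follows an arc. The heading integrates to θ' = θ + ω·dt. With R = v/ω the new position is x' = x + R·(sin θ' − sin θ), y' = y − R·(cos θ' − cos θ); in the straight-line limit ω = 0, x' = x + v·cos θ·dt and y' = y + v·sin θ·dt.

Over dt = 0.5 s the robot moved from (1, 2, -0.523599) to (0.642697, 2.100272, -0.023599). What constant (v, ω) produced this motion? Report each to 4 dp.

v = -0.7500, ω = 1.0000

Δθ = -0.023599 − -0.523599 = 0.500000
ω = Δθ/dt = 0.500000/0.5 = 1.0000
R = Δx/(sin θ' − sin θ) = -0.7500
v = R·ω = -0.7500·1.0000 = -0.7500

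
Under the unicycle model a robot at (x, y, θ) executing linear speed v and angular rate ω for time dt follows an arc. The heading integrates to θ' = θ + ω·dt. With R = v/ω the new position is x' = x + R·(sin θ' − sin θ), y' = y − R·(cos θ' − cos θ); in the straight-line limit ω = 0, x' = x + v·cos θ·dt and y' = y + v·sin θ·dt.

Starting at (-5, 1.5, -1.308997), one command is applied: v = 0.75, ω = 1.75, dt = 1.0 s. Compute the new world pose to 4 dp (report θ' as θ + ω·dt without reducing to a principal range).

θ' = -1.3090 + 1.75·1.0 = 0.4410
R = v/ω = 0.75/1.75 = 0.4286
x' = -5 + 0.4286·(sin 0.4410 − sin -1.3090) = -4.4031
y' = 1.5 − 0.4286·(cos 0.4410 − cos -1.3090) = 1.2234

(-4.4031, 1.2234, 0.4410)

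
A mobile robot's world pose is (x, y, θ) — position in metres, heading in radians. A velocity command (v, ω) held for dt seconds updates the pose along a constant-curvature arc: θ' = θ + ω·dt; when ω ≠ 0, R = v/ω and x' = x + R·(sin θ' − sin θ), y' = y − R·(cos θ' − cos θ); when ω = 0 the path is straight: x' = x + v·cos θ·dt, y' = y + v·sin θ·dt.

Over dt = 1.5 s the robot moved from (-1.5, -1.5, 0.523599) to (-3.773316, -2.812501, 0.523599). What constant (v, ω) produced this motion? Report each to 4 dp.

v = -1.7500, ω = 0.0000

Δθ = 0.523599 − 0.523599 = 0.000000
ω = Δθ/dt = 0.000000/1.5 = 0.0000
ω = 0 → v = (Δx·cos θ + Δy·sin θ)/dt = -1.7500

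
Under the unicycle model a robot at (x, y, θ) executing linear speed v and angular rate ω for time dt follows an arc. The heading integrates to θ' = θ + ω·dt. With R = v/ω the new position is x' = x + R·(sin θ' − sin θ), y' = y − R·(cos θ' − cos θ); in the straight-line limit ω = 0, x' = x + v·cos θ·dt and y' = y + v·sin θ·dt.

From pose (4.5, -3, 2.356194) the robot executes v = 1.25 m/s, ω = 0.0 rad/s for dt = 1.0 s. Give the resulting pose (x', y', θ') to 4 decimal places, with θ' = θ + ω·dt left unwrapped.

θ' = 2.3562 + 0.0·1.0 = 2.3562
ω = 0 → straight: x' = 4.5 + 1.25·cos(2.3562)·1.0 = 3.6161
y' = -3 + 1.25·sin(2.3562)·1.0 = -2.1161

(3.6161, -2.1161, 2.3562)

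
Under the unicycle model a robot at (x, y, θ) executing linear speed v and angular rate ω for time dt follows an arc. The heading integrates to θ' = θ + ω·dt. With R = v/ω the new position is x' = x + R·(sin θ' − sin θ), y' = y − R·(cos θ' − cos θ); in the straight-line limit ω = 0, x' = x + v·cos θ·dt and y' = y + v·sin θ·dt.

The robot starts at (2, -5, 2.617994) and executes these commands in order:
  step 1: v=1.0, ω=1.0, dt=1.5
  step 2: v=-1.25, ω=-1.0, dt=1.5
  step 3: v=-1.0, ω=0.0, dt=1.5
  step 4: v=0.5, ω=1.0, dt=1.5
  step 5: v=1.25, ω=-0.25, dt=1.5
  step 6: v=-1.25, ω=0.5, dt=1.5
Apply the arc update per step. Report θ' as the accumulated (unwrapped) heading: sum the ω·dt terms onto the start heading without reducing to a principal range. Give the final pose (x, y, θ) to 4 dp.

step 1: θ'=4.1180 (R=1.0000) → pose (0.6715, -5.3060, 4.1180)
step 2: θ'=2.6180 (R=1.2500) → pose (2.3321, -4.9235, 2.6180)
step 3: θ'=2.6180 (straight) → pose (3.6312, -5.6735, 2.6180)
step 4: θ'=4.1180 (R=0.5000) → pose (2.9669, -5.8265, 4.1180)
step 5: θ'=3.7430 (R=-5.0000) → pose (1.6535, -7.1492, 3.7430)
step 6: θ'=4.4930 (R=-2.5000) → pose (2.6790, -5.6319, 4.4930)

(2.6790, -5.6319, 4.4930)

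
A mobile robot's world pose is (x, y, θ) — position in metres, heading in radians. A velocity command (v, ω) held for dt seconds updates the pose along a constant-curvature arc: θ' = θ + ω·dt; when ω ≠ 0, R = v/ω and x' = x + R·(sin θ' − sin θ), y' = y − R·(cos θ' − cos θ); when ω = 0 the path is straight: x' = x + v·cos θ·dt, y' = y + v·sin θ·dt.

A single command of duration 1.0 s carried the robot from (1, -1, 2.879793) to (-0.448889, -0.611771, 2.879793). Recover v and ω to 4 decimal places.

Δθ = 2.879793 − 2.879793 = 0.000000
ω = Δθ/dt = 0.000000/1.0 = 0.0000
ω = 0 → v = (Δx·cos θ + Δy·sin θ)/dt = 1.5000

v = 1.5000, ω = 0.0000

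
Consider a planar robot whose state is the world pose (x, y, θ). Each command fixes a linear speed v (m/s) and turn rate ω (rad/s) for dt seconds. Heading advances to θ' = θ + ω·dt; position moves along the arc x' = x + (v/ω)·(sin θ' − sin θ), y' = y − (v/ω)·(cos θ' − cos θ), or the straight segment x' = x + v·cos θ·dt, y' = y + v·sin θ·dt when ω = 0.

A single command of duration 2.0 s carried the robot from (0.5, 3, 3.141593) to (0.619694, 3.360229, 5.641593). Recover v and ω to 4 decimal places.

Δθ = 5.641593 − 3.141593 = 2.500000
ω = Δθ/dt = 2.500000/2.0 = 1.2500
R = −Δy/(cos θ' − cos θ) = -0.2000
v = R·ω = -0.2000·1.2500 = -0.2500

v = -0.2500, ω = 1.2500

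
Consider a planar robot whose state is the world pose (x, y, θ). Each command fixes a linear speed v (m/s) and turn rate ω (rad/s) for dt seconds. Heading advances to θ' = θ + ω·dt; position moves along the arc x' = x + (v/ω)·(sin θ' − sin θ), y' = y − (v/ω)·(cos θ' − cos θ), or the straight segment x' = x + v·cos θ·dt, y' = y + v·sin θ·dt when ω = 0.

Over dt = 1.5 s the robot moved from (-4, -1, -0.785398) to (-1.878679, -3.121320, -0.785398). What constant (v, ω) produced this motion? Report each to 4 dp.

Δθ = -0.785398 − -0.785398 = 0.000000
ω = Δθ/dt = 0.000000/1.5 = 0.0000
ω = 0 → v = (Δx·cos θ + Δy·sin θ)/dt = 2.0000

v = 2.0000, ω = 0.0000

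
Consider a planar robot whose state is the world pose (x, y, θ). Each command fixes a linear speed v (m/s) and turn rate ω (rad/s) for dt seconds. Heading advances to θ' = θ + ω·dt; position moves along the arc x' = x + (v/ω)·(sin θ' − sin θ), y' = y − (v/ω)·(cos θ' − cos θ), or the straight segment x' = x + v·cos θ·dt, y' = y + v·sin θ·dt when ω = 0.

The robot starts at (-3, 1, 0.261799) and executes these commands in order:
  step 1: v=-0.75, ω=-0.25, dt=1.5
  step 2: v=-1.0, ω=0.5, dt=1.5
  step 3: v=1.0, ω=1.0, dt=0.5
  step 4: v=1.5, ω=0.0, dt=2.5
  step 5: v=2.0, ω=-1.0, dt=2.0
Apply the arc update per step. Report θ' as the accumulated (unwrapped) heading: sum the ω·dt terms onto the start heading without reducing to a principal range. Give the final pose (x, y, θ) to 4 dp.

(-0.3065, 4.7826, -0.8632)

step 1: θ'=-0.1132 (R=3.0000) → pose (-4.1153, 0.9170, -0.1132)
step 2: θ'=0.6368 (R=-2.0000) → pose (-5.5305, 0.5378, 0.6368)
step 3: θ'=1.1368 (R=1.0000) → pose (-5.2178, 0.9213, 1.1368)
step 4: θ'=1.1368 (straight) → pose (-3.6410, 4.3236, 1.1368)
step 5: θ'=-0.8632 (R=-2.0000) → pose (-0.3065, 4.7826, -0.8632)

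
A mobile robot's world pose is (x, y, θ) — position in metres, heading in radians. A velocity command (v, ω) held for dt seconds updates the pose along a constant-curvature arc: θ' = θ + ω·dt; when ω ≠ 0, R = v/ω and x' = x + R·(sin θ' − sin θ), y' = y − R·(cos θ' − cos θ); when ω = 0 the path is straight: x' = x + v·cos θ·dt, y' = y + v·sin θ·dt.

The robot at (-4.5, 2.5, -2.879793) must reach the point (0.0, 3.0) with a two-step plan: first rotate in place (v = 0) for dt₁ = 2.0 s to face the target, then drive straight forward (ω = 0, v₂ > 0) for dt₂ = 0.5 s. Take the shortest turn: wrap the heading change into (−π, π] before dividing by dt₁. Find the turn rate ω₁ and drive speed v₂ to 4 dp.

heading to target = atan2(3−2.5, 0−-4.5) = 0.1107
Δθ = wrap(0.1107 − -2.8798) = 2.9905; ω₁ = Δθ/dt₁ = 1.4952
distance = √((0−-4.5)² + (3−2.5)²) = 4.5277; v₂ = distance/dt₂ = 9.0554

ω₁ = 1.4952, v₂ = 9.0554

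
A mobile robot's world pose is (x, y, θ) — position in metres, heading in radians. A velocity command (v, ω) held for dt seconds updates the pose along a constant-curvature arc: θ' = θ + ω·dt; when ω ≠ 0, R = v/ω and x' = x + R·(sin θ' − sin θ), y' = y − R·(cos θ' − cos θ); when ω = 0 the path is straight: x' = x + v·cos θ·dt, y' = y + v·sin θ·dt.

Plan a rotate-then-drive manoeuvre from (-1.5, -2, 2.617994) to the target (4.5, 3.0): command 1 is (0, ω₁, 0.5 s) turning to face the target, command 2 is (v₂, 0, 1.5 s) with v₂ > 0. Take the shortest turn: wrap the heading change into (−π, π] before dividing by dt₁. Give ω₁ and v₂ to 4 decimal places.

ω₁ = -3.8465, v₂ = 5.2068

heading to target = atan2(3−-2, 4.5−-1.5) = 0.6947
Δθ = wrap(0.6947 − 2.6180) = -1.9233; ω₁ = Δθ/dt₁ = -3.8465
distance = √((4.5−-1.5)² + (3−-2)²) = 7.8102; v₂ = distance/dt₂ = 5.2068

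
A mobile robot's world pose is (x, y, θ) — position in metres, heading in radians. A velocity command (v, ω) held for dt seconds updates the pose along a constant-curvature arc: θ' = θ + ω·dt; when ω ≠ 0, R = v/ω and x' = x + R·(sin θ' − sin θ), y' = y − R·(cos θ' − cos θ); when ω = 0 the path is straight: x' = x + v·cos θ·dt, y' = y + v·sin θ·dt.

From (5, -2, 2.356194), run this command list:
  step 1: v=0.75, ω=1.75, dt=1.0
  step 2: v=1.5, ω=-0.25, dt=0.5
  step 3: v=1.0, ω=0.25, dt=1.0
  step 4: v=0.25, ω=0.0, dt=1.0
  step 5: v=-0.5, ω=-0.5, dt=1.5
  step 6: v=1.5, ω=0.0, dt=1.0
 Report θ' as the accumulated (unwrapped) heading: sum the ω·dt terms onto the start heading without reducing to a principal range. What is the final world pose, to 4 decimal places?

(2.3351, -3.7079, 3.4812)

step 1: θ'=4.1062 (R=0.4286) → pose (4.3447, -2.0589, 4.1062)
step 2: θ'=3.9812 (R=-6.0000) → pose (3.8801, -2.6470, 3.9812)
step 3: θ'=4.2312 (R=4.0000) → pose (3.3118, -3.4666, 4.2312)
step 4: θ'=4.2312 (straight) → pose (3.1961, -3.6883, 4.2312)
step 5: θ'=3.4812 (R=1.0000) → pose (3.7494, -3.2082, 3.4812)
step 6: θ'=3.4812 (straight) → pose (2.3351, -3.7079, 3.4812)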